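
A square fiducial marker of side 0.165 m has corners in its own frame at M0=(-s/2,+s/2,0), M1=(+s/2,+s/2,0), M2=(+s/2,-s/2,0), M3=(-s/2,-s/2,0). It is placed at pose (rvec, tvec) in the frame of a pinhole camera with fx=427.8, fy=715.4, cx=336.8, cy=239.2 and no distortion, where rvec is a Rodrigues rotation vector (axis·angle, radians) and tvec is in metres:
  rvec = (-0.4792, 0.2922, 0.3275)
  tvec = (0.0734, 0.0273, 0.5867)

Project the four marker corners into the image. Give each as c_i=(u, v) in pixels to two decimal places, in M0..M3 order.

c0=(313.18, 333.54) c1=(432.54, 397.22) c2=(466.34, 212.32) c3=(356.13, 171.49)

Intrinsics K: fx=427.8, fy=715.4, cx=336.8, cy=239.2
Marker side s = 0.165 m; corners in marker frame (Z=0):
  M0 = (-0.0825, +0.0825, 0)
  M1 = (+0.0825, +0.0825, 0)
  M2 = (+0.0825, -0.0825, 0)
  M3 = (-0.0825, -0.0825, 0)
rvec = (-0.4792, 0.2922, 0.3275), |rvec| = θ = 0.64982 rad = 37.232°
Rodrigues: sinθ=0.60505, 1−cosθ=0.20381; R = I + sinθ·[k]× + (1−cosθ)·[k]×²:
    [+0.90702 -0.37251 +0.19632]
    [+0.23735 +0.83740 +0.49237]
    [-0.34781 -0.39999 +0.84796]
t = (0.0734, 0.0273, 0.5867) m
M0: Pc = R·M0+t = (-0.03216, +0.07680, +0.58240); u = 427.8·(-0.03216)/0.58240 + 336.8 = 313.1754, v = 715.4·(+0.07680)/0.58240 + 239.2 = 333.5442
M1: Pc = R·M1+t = (+0.11750, +0.11597, +0.52501); u = 427.8·(+0.11750)/0.52501 + 336.8 = 432.5421, v = 715.4·(+0.11597)/0.52501 + 239.2 = 397.2225
M2: Pc = R·M2+t = (+0.17896, -0.02220, +0.59100); u = 427.8·(+0.17896)/0.59100 + 336.8 = 466.3419, v = 715.4·(-0.02220)/0.59100 + 239.2 = 212.3224
M3: Pc = R·M3+t = (+0.02930, -0.06137, +0.64839); u = 427.8·(+0.02930)/0.64839 + 336.8 = 356.1337, v = 715.4·(-0.06137)/0.64839 + 239.2 = 171.4913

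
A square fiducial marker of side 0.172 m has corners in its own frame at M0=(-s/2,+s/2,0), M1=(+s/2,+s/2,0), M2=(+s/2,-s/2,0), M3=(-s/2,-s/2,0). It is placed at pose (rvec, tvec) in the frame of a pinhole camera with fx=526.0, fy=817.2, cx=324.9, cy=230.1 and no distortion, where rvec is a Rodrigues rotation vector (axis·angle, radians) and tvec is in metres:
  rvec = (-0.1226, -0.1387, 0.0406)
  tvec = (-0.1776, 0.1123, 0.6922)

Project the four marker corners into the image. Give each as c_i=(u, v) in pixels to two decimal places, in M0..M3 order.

Intrinsics K: fx=526.0, fy=817.2, cx=324.9, cy=230.1
Marker side s = 0.172 m; corners in marker frame (Z=0):
  M0 = (-0.0860, +0.0860, 0)
  M1 = (+0.0860, +0.0860, 0)
  M2 = (+0.0860, -0.0860, 0)
  M3 = (-0.0860, -0.0860, 0)
rvec = (-0.1226, -0.1387, 0.0406), |rvec| = θ = 0.18952 rad = 10.859°
Rodrigues: sinθ=0.18838, 1−cosθ=0.01790; R = I + sinθ·[k]× + (1−cosθ)·[k]×²:
    [+0.98959 -0.03188 -0.14035]
    [+0.04883 +0.99169 +0.11906]
    [+0.13539 -0.12467 +0.98292]
t = (-0.1776, 0.1123, 0.6922) m
M0: Pc = R·M0+t = (-0.26545, +0.19339, +0.66983); u = 526.0·(-0.26545)/0.66983 + 324.9 = 116.4533, v = 817.2·(+0.19339)/0.66983 + 230.1 = 466.0305
M1: Pc = R·M1+t = (-0.09524, +0.20178, +0.69312); u = 526.0·(-0.09524)/0.69312 + 324.9 = 252.6259, v = 817.2·(+0.20178)/0.69312 + 230.1 = 468.0070
M2: Pc = R·M2+t = (-0.08975, +0.03121, +0.71457); u = 526.0·(-0.08975)/0.71457 + 324.9 = 258.8313, v = 817.2·(+0.03121)/0.71457 + 230.1 = 265.7983
M3: Pc = R·M3+t = (-0.25996, +0.02282, +0.69128); u = 526.0·(-0.25996)/0.69128 + 324.9 = 127.0919, v = 817.2·(+0.02282)/0.69128 + 230.1 = 257.0713

c0=(116.45, 466.03) c1=(252.63, 468.01) c2=(258.83, 265.80) c3=(127.09, 257.07)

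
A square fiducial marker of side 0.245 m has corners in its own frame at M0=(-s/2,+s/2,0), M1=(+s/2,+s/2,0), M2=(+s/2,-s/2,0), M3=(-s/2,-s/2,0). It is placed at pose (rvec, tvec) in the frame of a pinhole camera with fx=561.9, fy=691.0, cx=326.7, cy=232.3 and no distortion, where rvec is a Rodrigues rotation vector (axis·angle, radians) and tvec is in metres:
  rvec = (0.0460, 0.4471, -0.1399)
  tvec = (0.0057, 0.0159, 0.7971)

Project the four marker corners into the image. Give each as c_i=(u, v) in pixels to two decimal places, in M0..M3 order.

c0=(270.07, 355.89) c1=(426.74, 345.20) c2=(400.32, 120.06) c3=(246.35, 159.00)

Intrinsics K: fx=561.9, fy=691.0, cx=326.7, cy=232.3
Marker side s = 0.245 m; corners in marker frame (Z=0):
  M0 = (-0.1225, +0.1225, 0)
  M1 = (+0.1225, +0.1225, 0)
  M2 = (+0.1225, -0.1225, 0)
  M3 = (-0.1225, -0.1225, 0)
rvec = (0.0460, 0.4471, -0.1399), |rvec| = θ = 0.47073 rad = 26.971°
Rodrigues: sinθ=0.45354, 1−cosθ=0.10876; R = I + sinθ·[k]× + (1−cosθ)·[k]×²:
    [+0.89228 +0.14489 +0.42761]
    [-0.12470 +0.98935 -0.07502]
    [-0.43393 +0.01362 +0.90084]
t = (0.0057, 0.0159, 0.7971) m
M0: Pc = R·M0+t = (-0.08586, +0.15237, +0.85192); u = 561.9·(-0.08586)/0.85192 + 326.7 = 270.0727, v = 691.0·(+0.15237)/0.85192 + 232.3 = 355.8890
M1: Pc = R·M1+t = (+0.13275, +0.12182, +0.74561); u = 561.9·(+0.13275)/0.74561 + 326.7 = 426.7433, v = 691.0·(+0.12182)/0.74561 + 232.3 = 345.1981
M2: Pc = R·M2+t = (+0.09726, -0.12057, +0.74228); u = 561.9·(+0.09726)/0.74228 + 326.7 = 400.3220, v = 691.0·(-0.12057)/0.74228 + 232.3 = 120.0577
M3: Pc = R·M3+t = (-0.12135, -0.09002, +0.84859); u = 561.9·(-0.12135)/0.84859 + 326.7 = 246.3455, v = 691.0·(-0.09002)/0.84859 + 232.3 = 158.9966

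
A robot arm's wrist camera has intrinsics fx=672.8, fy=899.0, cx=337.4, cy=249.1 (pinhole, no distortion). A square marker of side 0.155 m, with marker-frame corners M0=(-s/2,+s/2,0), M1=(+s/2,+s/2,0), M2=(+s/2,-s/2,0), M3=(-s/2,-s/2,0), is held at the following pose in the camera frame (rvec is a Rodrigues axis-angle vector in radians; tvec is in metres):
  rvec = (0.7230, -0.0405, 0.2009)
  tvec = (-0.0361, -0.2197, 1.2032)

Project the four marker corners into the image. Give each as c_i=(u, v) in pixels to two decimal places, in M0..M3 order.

c0=(268.65, 122.02) c1=(350.53, 142.28) c2=(369.32, 45.17) c3=(280.48, 21.71)

Intrinsics K: fx=672.8, fy=899.0, cx=337.4, cy=249.1
Marker side s = 0.155 m; corners in marker frame (Z=0):
  M0 = (-0.0775, +0.0775, 0)
  M1 = (+0.0775, +0.0775, 0)
  M2 = (+0.0775, -0.0775, 0)
  M3 = (-0.0775, -0.0775, 0)
rvec = (0.7230, -0.0405, 0.2009), |rvec| = θ = 0.75149 rad = 43.057°
Rodrigues: sinθ=0.68272, 1−cosθ=0.26932; R = I + sinθ·[k]× + (1−cosθ)·[k]×²:
    [+0.97997 -0.19648 +0.03248]
    [+0.16855 +0.73146 -0.66073]
    [+0.10607 +0.65297 +0.74992]
t = (-0.0361, -0.2197, 1.2032) m
M0: Pc = R·M0+t = (-0.12728, -0.17607, +1.24558); u = 672.8·(-0.12728)/1.24558 + 337.4 = 268.6527, v = 899.0·(-0.17607)/1.24558 + 249.1 = 122.0181
M1: Pc = R·M1+t = (+0.02462, -0.14995, +1.26202); u = 672.8·(+0.02462)/1.26202 + 337.4 = 350.5253, v = 899.0·(-0.14995)/1.26202 + 249.1 = 142.2841
M2: Pc = R·M2+t = (+0.05508, -0.26333, +1.16082); u = 672.8·(+0.05508)/1.16082 + 337.4 = 369.3211, v = 899.0·(-0.26333)/1.16082 + 249.1 = 45.1664
M3: Pc = R·M3+t = (-0.09682, -0.28945, +1.14438); u = 672.8·(-0.09682)/1.14438 + 337.4 = 280.4775, v = 899.0·(-0.28945)/1.14438 + 249.1 = 21.7127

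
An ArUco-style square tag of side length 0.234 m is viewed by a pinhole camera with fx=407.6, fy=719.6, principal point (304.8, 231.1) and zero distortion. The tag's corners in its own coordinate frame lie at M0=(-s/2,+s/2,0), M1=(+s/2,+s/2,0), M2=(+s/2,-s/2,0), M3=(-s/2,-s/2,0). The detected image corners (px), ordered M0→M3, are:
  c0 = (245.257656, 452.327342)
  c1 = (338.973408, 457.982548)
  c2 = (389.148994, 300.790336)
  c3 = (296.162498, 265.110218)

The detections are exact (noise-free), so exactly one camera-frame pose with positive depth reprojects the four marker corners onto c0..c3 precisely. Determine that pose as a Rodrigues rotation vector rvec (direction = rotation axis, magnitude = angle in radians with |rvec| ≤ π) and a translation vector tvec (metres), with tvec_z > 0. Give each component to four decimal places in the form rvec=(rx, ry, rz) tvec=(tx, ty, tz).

Intrinsics K: fx=407.6, fy=719.6, cx=304.8, cy=231.1
Marker side s = 0.234 m; corners in marker frame (Z=0):
  M0 = (-0.1170, +0.1170, 0)
  M1 = (+0.1170, +0.1170, 0)
  M2 = (+0.1170, -0.1170, 0)
  M3 = (-0.1170, -0.1170, 0)
Detected image corners:
  c0 = (245.257656, 452.327342) px
  c1 = (338.973408, 457.982548) px
  c2 = (389.148994, 300.790336) px
  c3 = (296.162498, 265.110218) px
Planar DLT: solve 8×8 A·h = b for H (H[2,2]=1):
  H  [+622.25254 -105.58249 +320.19975]
  H  [+345.31128 +858.86178 +373.40320]
  H  [+0.70341 +0.34744 +1.00000]
B = K⁻¹H; ‖b₁‖=1.249210, ‖b₂‖=1.249210; λ = 2/(‖b₁‖+‖b₂‖) = 0.800506, sign → tz>0 ⇒ λ=+0.800506
r₁ = λ·B[:,0] = (+0.80100,+0.20330,+0.56309); r₂ = λ·B[:,1] = (-0.41534,+0.86610,+0.27813)
r₃ = r₁×r₂ = (-0.43115,-0.45665,+0.77819); SVD([r₁ r₂ r₃]) → R = UVᵀ:
  R  [+0.80100 -0.41534 -0.43115]
  R  [+0.20330 +0.86610 -0.45665]
  R  [+0.56309 +0.27813 +0.77819]
t = (+0.03024, +0.15830, +0.80051) m
tr R = 2.445295; θ = arccos((tr R − 1)/2) = 0.763171 rad = 43.726°
axis k = ((R−Rᵀ)₃₂, (R−Rᵀ)₁₃, (R−Rᵀ)₂₁) / (2 sinθ) = (+0.531515, -0.719190, +0.447502)
rvec = θ·k = (+0.405637, -0.548865, +0.341521)

rvec=(0.4056, -0.5489, 0.3415) tvec=(0.0302, 0.1583, 0.8005)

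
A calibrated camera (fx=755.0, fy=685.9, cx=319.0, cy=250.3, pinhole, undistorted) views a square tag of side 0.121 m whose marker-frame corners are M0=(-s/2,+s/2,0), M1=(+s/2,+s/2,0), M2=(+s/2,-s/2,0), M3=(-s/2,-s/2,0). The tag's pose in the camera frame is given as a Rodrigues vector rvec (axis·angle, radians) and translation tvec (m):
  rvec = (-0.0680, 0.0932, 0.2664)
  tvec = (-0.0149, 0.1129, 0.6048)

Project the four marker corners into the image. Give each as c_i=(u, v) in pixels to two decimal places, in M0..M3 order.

c0=(208.30, 425.76) c1=(353.40, 465.53) c2=(393.36, 330.48) c3=(249.03, 293.82)

Intrinsics K: fx=755.0, fy=685.9, cx=319.0, cy=250.3
Marker side s = 0.121 m; corners in marker frame (Z=0):
  M0 = (-0.0605, +0.0605, 0)
  M1 = (+0.0605, +0.0605, 0)
  M2 = (+0.0605, -0.0605, 0)
  M3 = (-0.0605, -0.0605, 0)
rvec = (-0.0680, 0.0932, 0.2664), |rvec| = θ = 0.29031 rad = 16.633°
Rodrigues: sinθ=0.28625, 1−cosθ=0.04184; R = I + sinθ·[k]× + (1−cosθ)·[k]×²:
    [+0.96045 -0.26582 +0.08290]
    [+0.25953 +0.96247 +0.07938]
    [-0.10089 -0.05472 +0.99339]
t = (-0.0149, 0.1129, 0.6048) m
M0: Pc = R·M0+t = (-0.08909, +0.15543, +0.60759); u = 755.0·(-0.08909)/0.60759 + 319.0 = 208.2968, v = 685.9·(+0.15543)/0.60759 + 250.3 = 425.7595
M1: Pc = R·M1+t = (+0.02713, +0.18683, +0.59539); u = 755.0·(+0.02713)/0.59539 + 319.0 = 353.3971, v = 685.9·(+0.18683)/0.59539 + 250.3 = 465.5340
M2: Pc = R·M2+t = (+0.05929, +0.07037, +0.60201); u = 755.0·(+0.05929)/0.60201 + 319.0 = 393.3572, v = 685.9·(+0.07037)/0.60201 + 250.3 = 330.4788
M3: Pc = R·M3+t = (-0.05693, +0.03897, +0.61421); u = 755.0·(-0.05693)/0.61421 + 319.0 = 249.0269, v = 685.9·(+0.03897)/0.61421 + 250.3 = 293.8174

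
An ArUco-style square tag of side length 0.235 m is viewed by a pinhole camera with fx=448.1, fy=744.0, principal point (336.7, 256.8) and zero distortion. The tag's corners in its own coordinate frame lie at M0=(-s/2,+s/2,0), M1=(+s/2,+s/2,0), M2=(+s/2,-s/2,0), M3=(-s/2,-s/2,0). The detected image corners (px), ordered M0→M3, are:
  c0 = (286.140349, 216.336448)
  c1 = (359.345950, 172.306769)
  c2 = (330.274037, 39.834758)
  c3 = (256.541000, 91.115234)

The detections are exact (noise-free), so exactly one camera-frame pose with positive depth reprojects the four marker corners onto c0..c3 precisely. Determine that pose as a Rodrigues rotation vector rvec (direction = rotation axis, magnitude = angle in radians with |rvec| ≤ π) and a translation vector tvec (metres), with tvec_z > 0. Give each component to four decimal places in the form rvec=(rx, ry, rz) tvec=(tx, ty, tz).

rvec=(0.1871, 0.2330, -0.3405) tvec=(-0.0843, -0.2176, 1.2900)

Intrinsics K: fx=448.1, fy=744.0, cx=336.7, cy=256.8
Marker side s = 0.235 m; corners in marker frame (Z=0):
  M0 = (-0.1175, +0.1175, 0)
  M1 = (+0.1175, +0.1175, 0)
  M2 = (+0.1175, -0.1175, 0)
  M3 = (-0.1175, -0.1175, 0)
Detected image corners:
  c0 = (286.140349, 216.336448) px
  c1 = (359.345950, 172.306769) px
  c2 = (330.274037, 39.834758) px
  c3 = (256.541000, 91.115234) px
Planar DLT: solve 8×8 A·h = b for H (H[2,2]=1):
  H  [+251.37319 +158.72571 +307.40668]
  H  [-228.41306 +562.20293 +131.28706]
  H  [-0.19881 +0.10993 +1.00000]
B = K⁻¹H; ‖b₁‖=0.775217, ‖b₂‖=0.775217; λ = 2/(‖b₁‖+‖b₂‖) = 1.289961, sign → tz>0 ⇒ λ=+1.289961
r₁ = λ·B[:,0] = (+0.91633,-0.30751,-0.25645); r₂ = λ·B[:,1] = (+0.35038,+0.92581,+0.14181)
r₃ = r₁×r₂ = (+0.19382,-0.21980,+0.95610); SVD([r₁ r₂ r₃]) → R = UVᵀ:
  R  [+0.91633 +0.35038 +0.19382]
  R  [-0.30751 +0.92581 -0.21980]
  R  [-0.25645 +0.14181 +0.95610]
t = (-0.08433, -0.21762, +1.28996) m
tr R = 2.798244; θ = arccos((tr R − 1)/2) = 0.453037 rad = 25.957°
axis k = ((R−Rᵀ)₃₂, (R−Rᵀ)₁₃, (R−Rᵀ)₂₁) / (2 sinθ) = (+0.413075, +0.514367, -0.751528)
rvec = θ·k = (+0.187138, +0.233027, -0.340470)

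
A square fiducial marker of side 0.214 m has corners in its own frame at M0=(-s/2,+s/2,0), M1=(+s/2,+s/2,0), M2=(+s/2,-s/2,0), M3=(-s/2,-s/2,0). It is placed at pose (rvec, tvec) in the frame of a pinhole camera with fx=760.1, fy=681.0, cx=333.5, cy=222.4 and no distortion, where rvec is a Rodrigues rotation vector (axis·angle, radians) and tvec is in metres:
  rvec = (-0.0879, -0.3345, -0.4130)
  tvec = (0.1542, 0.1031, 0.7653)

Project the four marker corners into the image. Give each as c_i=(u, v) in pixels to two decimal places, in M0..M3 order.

c0=(443.79, 448.29) c1=(609.26, 358.88) c2=(525.49, 192.60) c3=(352.56, 265.21)

Intrinsics K: fx=760.1, fy=681.0, cx=333.5, cy=222.4
Marker side s = 0.214 m; corners in marker frame (Z=0):
  M0 = (-0.1070, +0.1070, 0)
  M1 = (+0.1070, +0.1070, 0)
  M2 = (+0.1070, -0.1070, 0)
  M3 = (-0.1070, -0.1070, 0)
rvec = (-0.0879, -0.3345, -0.4130), |rvec| = θ = 0.53869 rad = 30.865°
Rodrigues: sinθ=0.51301, 1−cosθ=0.14162; R = I + sinθ·[k]× + (1−cosθ)·[k]×²:
    [+0.86215 +0.40766 -0.30084]
    [-0.37896 +0.91299 +0.15113]
    [+0.33627 -0.01629 +0.94162]
t = (0.1542, 0.1031, 0.7653) m
M0: Pc = R·M0+t = (+0.10557, +0.24134, +0.72758); u = 760.1·(+0.10557)/0.72758 + 333.5 = 443.7887, v = 681.0·(+0.24134)/0.72758 + 222.4 = 448.2895
M1: Pc = R·M1+t = (+0.29007, +0.16024, +0.79954); u = 760.1·(+0.29007)/0.79954 + 333.5 = 609.2622, v = 681.0·(+0.16024)/0.79954 + 222.4 = 358.8835
M2: Pc = R·M2+t = (+0.20283, -0.03514, +0.80302); u = 760.1·(+0.20283)/0.80302 + 333.5 = 525.4885, v = 681.0·(-0.03514)/0.80302 + 222.4 = 192.6007
M3: Pc = R·M3+t = (+0.01833, +0.04596, +0.73106); u = 760.1·(+0.01833)/0.73106 + 333.5 = 352.5578, v = 681.0·(+0.04596)/0.73106 + 222.4 = 265.2123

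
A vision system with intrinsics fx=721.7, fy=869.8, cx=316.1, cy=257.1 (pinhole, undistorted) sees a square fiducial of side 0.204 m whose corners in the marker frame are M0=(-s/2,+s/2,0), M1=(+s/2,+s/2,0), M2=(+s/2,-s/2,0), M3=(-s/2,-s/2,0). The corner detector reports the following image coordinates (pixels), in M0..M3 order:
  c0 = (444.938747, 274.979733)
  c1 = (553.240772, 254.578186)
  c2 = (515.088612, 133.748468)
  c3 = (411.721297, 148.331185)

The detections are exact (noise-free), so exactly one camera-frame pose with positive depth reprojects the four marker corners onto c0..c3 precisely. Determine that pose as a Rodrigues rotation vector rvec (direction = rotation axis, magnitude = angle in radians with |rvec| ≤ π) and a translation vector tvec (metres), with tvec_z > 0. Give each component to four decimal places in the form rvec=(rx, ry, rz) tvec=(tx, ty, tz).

Intrinsics K: fx=721.7, fy=869.8, cx=316.1, cy=257.1
Marker side s = 0.204 m; corners in marker frame (Z=0):
  M0 = (-0.1020, +0.1020, 0)
  M1 = (+0.1020, +0.1020, 0)
  M2 = (+0.1020, -0.1020, 0)
  M3 = (-0.1020, -0.1020, 0)
Detected image corners:
  c0 = (444.938747, 274.979733) px
  c1 = (553.240772, 254.578186) px
  c2 = (515.088612, 133.748468) px
  c3 = (411.721297, 148.331185) px
Planar DLT: solve 8×8 A·h = b for H (H[2,2]=1):
  H  [+609.48248 +34.46583 +481.73645]
  H  [-46.93264 +546.96843 +200.89568]
  H  [+0.18919 -0.29235 +1.00000]
B = K⁻¹H; ‖b₁‖=0.792446, ‖b₂‖=0.792446; λ = 2/(‖b₁‖+‖b₂‖) = 1.261915, sign → tz>0 ⇒ λ=+1.261915
r₁ = λ·B[:,0] = (+0.96113,-0.13866,+0.23874); r₂ = λ·B[:,1] = (+0.22185,+0.90260,-0.36892)
r₃ = r₁×r₂ = (-0.16433,+0.40755,+0.89828); SVD([r₁ r₂ r₃]) → R = UVᵀ:
  R  [+0.96113 +0.22185 -0.16433]
  R  [-0.13866 +0.90260 +0.40755]
  R  [+0.23874 -0.36892 +0.89828]
t = (+0.28962, -0.08154, +1.26192) m
tr R = 2.762006; θ = arccos((tr R − 1)/2) = 0.492818 rad = 28.236°
axis k = ((R−Rᵀ)₃₂, (R−Rᵀ)₁₃, (R−Rᵀ)₂₁) / (2 sinθ) = (-0.820600, -0.425976, -0.380997)
rvec = θ·k = (-0.404407, -0.209929, -0.187763)

rvec=(-0.4044, -0.2099, -0.1878) tvec=(0.2896, -0.0815, 1.2619)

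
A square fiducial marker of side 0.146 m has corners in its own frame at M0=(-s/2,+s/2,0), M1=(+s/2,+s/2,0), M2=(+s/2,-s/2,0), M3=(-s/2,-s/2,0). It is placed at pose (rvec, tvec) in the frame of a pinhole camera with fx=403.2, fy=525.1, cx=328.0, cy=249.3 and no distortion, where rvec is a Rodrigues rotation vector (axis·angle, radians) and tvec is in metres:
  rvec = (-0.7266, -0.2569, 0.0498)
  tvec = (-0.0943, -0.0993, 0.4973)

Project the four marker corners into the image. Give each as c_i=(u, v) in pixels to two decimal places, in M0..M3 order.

Intrinsics K: fx=403.2, fy=525.1, cx=328.0, cy=249.3
Marker side s = 0.146 m; corners in marker frame (Z=0):
  M0 = (-0.0730, +0.0730, 0)
  M1 = (+0.0730, +0.0730, 0)
  M2 = (+0.0730, -0.0730, 0)
  M3 = (-0.0730, -0.0730, 0)
rvec = (-0.7266, -0.2569, 0.0498), |rvec| = θ = 0.77229 rad = 44.249°
Rodrigues: sinθ=0.69777, 1−cosθ=0.28368; R = I + sinθ·[k]× + (1−cosθ)·[k]×²:
    [+0.96743 +0.04379 -0.24932]
    [+0.13378 +0.74771 +0.65041]
    [+0.21490 -0.66258 +0.71750]
t = (-0.0943, -0.0993, 0.4973) m
M0: Pc = R·M0+t = (-0.16173, -0.05448, +0.43324); u = 403.2·(-0.16173)/0.43324 + 328.0 = 177.4892, v = 525.1·(-0.05448)/0.43324 + 249.3 = 183.2653
M1: Pc = R·M1+t = (-0.02048, -0.03495, +0.46462); u = 403.2·(-0.02048)/0.46462 + 328.0 = 310.2264, v = 525.1·(-0.03495)/0.46462 + 249.3 = 209.7989
M2: Pc = R·M2+t = (-0.02687, -0.14412, +0.56136); u = 403.2·(-0.02687)/0.56136 + 328.0 = 308.6973, v = 525.1·(-0.14412)/0.56136 + 249.3 = 114.4913
M3: Pc = R·M3+t = (-0.16812, -0.16365, +0.52998); u = 403.2·(-0.16812)/0.52998 + 328.0 = 200.0980, v = 525.1·(-0.16365)/0.52998 + 249.3 = 87.1584

c0=(177.49, 183.27) c1=(310.23, 209.80) c2=(308.70, 114.49) c3=(200.10, 87.16)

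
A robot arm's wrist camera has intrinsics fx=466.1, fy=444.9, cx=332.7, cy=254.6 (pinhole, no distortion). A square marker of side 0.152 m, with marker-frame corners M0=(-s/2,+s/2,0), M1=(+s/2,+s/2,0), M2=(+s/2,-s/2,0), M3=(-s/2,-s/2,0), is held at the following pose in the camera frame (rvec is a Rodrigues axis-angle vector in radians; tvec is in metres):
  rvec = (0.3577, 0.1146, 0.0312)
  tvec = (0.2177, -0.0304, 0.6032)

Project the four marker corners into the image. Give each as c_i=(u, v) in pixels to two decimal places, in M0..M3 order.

c0=(436.05, 280.34) c1=(551.88, 286.52) c2=(573.73, 178.13) c3=(446.72, 174.38)

Intrinsics K: fx=466.1, fy=444.9, cx=332.7, cy=254.6
Marker side s = 0.152 m; corners in marker frame (Z=0):
  M0 = (-0.0760, +0.0760, 0)
  M1 = (+0.0760, +0.0760, 0)
  M2 = (+0.0760, -0.0760, 0)
  M3 = (-0.0760, -0.0760, 0)
rvec = (0.3577, 0.1146, 0.0312), |rvec| = θ = 0.37690 rad = 21.595°
Rodrigues: sinθ=0.36804, 1−cosθ=0.07019; R = I + sinθ·[k]× + (1−cosθ)·[k]×²:
    [+0.99303 -0.01021 +0.11742]
    [+0.05072 +0.93630 -0.34752]
    [-0.10639 +0.35106 +0.93029]
t = (0.2177, -0.0304, 0.6032) m
M0: Pc = R·M0+t = (+0.14145, +0.03690, +0.63797); u = 466.1·(+0.14145)/0.63797 + 332.7 = 436.0465, v = 444.9·(+0.03690)/0.63797 + 254.6 = 280.3357
M1: Pc = R·M1+t = (+0.29239, +0.04461, +0.62179); u = 466.1·(+0.29239)/0.62179 + 332.7 = 551.8800, v = 444.9·(+0.04461)/0.62179 + 254.6 = 286.5214
M2: Pc = R·M2+t = (+0.29395, -0.09770, +0.56843); u = 466.1·(+0.29395)/0.56843 + 332.7 = 573.7279, v = 444.9·(-0.09770)/0.56843 + 254.6 = 178.1295
M3: Pc = R·M3+t = (+0.14301, -0.10541, +0.58461); u = 466.1·(+0.14301)/0.58461 + 332.7 = 446.7171, v = 444.9·(-0.10541)/0.58461 + 254.6 = 174.3776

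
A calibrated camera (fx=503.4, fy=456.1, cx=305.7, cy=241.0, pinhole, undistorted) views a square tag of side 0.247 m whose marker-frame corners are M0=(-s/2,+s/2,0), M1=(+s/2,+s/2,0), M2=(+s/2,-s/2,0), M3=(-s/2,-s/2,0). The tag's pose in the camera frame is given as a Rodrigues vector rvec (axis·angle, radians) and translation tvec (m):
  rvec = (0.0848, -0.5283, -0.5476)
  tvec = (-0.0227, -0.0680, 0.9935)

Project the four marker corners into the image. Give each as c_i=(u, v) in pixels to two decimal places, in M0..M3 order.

c0=(277.71, 288.94) c1=(364.32, 229.81) c2=(309.73, 135.24) c3=(211.32, 186.11)

Intrinsics K: fx=503.4, fy=456.1, cx=305.7, cy=241.0
Marker side s = 0.247 m; corners in marker frame (Z=0):
  M0 = (-0.1235, +0.1235, 0)
  M1 = (+0.1235, +0.1235, 0)
  M2 = (+0.1235, -0.1235, 0)
  M3 = (-0.1235, -0.1235, 0)
rvec = (0.0848, -0.5283, -0.5476), |rvec| = θ = 0.76561 rad = 43.866°
Rodrigues: sinθ=0.69298, 1−cosθ=0.27904; R = I + sinθ·[k]× + (1−cosθ)·[k]×²:
    [+0.72438 +0.47432 -0.50029]
    [-0.51698 +0.85383 +0.06096]
    [+0.45607 +0.21447 +0.86371]
t = (-0.0227, -0.0680, 0.9935) m
M0: Pc = R·M0+t = (-0.05358, +0.10129, +0.96366); u = 503.4·(-0.05358)/0.96366 + 305.7 = 277.7094, v = 456.1·(+0.10129)/0.96366 + 241.0 = 288.9423
M1: Pc = R·M1+t = (+0.12534, -0.02640, +1.07631); u = 503.4·(+0.12534)/1.07631 + 305.7 = 364.3226, v = 456.1·(-0.02640)/1.07631 + 241.0 = 229.8131
M2: Pc = R·M2+t = (+0.00818, -0.23729, +1.02334); u = 503.4·(+0.00818)/1.02334 + 305.7 = 309.7251, v = 456.1·(-0.23729)/1.02334 + 241.0 = 135.2384
M3: Pc = R·M3+t = (-0.17074, -0.10960, +0.91069); u = 503.4·(-0.17074)/0.91069 + 305.7 = 211.3200, v = 456.1·(-0.10960)/0.91069 + 241.0 = 186.1085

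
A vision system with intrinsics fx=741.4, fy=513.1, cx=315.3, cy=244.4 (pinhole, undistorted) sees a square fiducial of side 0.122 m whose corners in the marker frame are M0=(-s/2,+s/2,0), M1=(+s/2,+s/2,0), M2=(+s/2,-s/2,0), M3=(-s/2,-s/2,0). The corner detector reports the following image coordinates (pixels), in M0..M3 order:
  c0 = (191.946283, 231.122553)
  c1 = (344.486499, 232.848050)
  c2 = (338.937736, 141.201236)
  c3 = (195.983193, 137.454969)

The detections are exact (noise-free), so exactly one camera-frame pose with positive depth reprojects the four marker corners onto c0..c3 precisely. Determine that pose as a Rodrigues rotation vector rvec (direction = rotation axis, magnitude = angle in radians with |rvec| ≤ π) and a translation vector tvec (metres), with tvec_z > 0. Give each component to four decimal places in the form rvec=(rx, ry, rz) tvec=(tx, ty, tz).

rvec=(-0.3340, -0.1207, -0.0066) tvec=(-0.0385, -0.0720, 0.6131)

Intrinsics K: fx=741.4, fy=513.1, cx=315.3, cy=244.4
Marker side s = 0.122 m; corners in marker frame (Z=0):
  M0 = (-0.0610, +0.0610, 0)
  M1 = (+0.0610, +0.0610, 0)
  M2 = (+0.0610, -0.0610, 0)
  M3 = (-0.0610, -0.0610, 0)
Detected image corners:
  c0 = (191.946283, 231.122553) px
  c1 = (344.486499, 232.848050) px
  c2 = (338.937736, 141.201236) px
  c3 = (195.983193, 137.454969) px
Planar DLT: solve 8×8 A·h = b for H (H[2,2]=1):
  H  [+1261.86047 -136.03904 +268.70259]
  H  [+58.80367 +660.47121 +184.16725]
  H  [+0.19449 -0.53279 +1.00000]
B = K⁻¹H; ‖b₁‖=1.631069, ‖b₂‖=1.631069; λ = 2/(‖b₁‖+‖b₂‖) = 0.613095, sign → tz>0 ⇒ λ=+0.613095
r₁ = λ·B[:,0] = (+0.99277,+0.01347,+0.11924); r₂ = λ·B[:,1] = (+0.02642,+0.94478,-0.32665)
r₃ = r₁×r₂ = (-0.11706,+0.32744,+0.93759); SVD([r₁ r₂ r₃]) → R = UVᵀ:
  R  [+0.99277 +0.02642 -0.11706]
  R  [+0.01347 +0.94478 +0.32744]
  R  [+0.11924 -0.32665 +0.93759]
t = (-0.03853, -0.07197, +0.61309) m
tr R = 2.875143; θ = arccos((tr R − 1)/2) = 0.355216 rad = 20.352°
axis k = ((R−Rᵀ)₃₂, (R−Rᵀ)₁₃, (R−Rᵀ)₂₁) / (2 sinθ) = (-0.940344, -0.339715, -0.018624)
rvec = θ·k = (-0.334025, -0.120672, -0.006616)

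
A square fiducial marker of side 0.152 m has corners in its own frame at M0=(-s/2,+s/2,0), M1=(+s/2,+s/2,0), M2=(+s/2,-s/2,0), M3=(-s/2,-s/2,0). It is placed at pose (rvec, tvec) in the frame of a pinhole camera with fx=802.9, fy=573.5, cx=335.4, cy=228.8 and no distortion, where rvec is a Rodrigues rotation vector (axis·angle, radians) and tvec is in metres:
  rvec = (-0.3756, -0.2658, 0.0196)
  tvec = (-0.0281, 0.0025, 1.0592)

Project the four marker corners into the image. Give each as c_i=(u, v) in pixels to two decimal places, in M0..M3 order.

Intrinsics K: fx=802.9, fy=573.5, cx=335.4, cy=228.8
Marker side s = 0.152 m; corners in marker frame (Z=0):
  M0 = (-0.0760, +0.0760, 0)
  M1 = (+0.0760, +0.0760, 0)
  M2 = (+0.0760, -0.0760, 0)
  M3 = (-0.0760, -0.0760, 0)
rvec = (-0.3756, -0.2658, 0.0196), |rvec| = θ = 0.46055 rad = 26.388°
Rodrigues: sinθ=0.44444, 1−cosθ=0.10419; R = I + sinθ·[k]× + (1−cosθ)·[k]×²:
    [+0.96511 +0.03013 -0.26012]
    [+0.06796 +0.93051 +0.35990]
    [+0.25289 -0.36502 +0.89600]
t = (-0.0281, 0.0025, 1.0592) m
M0: Pc = R·M0+t = (-0.09916, +0.06805, +1.01224); u = 802.9·(-0.09916)/1.01224 + 335.4 = 256.7483, v = 573.5·(+0.06805)/1.01224 + 228.8 = 267.3572
M1: Pc = R·M1+t = (+0.04754, +0.07838, +1.05068); u = 802.9·(+0.04754)/1.05068 + 335.4 = 371.7271, v = 573.5·(+0.07838)/1.05068 + 228.8 = 271.5847
M2: Pc = R·M2+t = (+0.04296, -0.06305, +1.10616); u = 802.9·(+0.04296)/1.10616 + 335.4 = 366.5811, v = 573.5·(-0.06305)/1.10616 + 228.8 = 196.1089
M3: Pc = R·M3+t = (-0.10374, -0.07338, +1.06772); u = 802.9·(-0.10374)/1.06772 + 335.4 = 257.3919, v = 573.5·(-0.07338)/1.06772 + 228.8 = 189.3839

c0=(256.75, 267.36) c1=(371.73, 271.58) c2=(366.58, 196.11) c3=(257.39, 189.38)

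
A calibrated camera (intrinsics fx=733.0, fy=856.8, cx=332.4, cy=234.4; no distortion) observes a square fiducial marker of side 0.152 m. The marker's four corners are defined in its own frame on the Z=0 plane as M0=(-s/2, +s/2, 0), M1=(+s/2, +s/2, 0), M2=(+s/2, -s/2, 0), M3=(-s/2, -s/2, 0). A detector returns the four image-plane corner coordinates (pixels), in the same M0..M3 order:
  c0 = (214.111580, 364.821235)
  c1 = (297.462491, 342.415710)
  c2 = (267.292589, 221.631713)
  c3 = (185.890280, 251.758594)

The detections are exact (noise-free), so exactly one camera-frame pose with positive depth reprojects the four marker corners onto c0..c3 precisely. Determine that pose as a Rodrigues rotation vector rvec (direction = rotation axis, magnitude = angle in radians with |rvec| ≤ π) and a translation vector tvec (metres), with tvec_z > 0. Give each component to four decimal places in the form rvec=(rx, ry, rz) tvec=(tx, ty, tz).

rvec=(0.0672, 0.4811, -0.2790) tvec=(-0.1352, 0.0764, 1.0705)

Intrinsics K: fx=733.0, fy=856.8, cx=332.4, cy=234.4
Marker side s = 0.152 m; corners in marker frame (Z=0):
  M0 = (-0.0760, +0.0760, 0)
  M1 = (+0.0760, +0.0760, 0)
  M2 = (+0.0760, -0.0760, 0)
  M3 = (-0.0760, -0.0760, 0)
Detected image corners:
  c0 = (214.111580, 364.821235) px
  c1 = (297.462491, 342.415710) px
  c2 = (267.292589, 221.631713) px
  c3 = (185.890280, 251.758594) px
Planar DLT: solve 8×8 A·h = b for H (H[2,2]=1):
  H  [+437.08127 +191.49715 +239.82648]
  H  [-301.14145 +767.94350 +295.58403]
  H  [-0.43480 -0.00152 +1.00000]
B = K⁻¹H; ‖b₁‖=0.934186, ‖b₂‖=0.934186; λ = 2/(‖b₁‖+‖b₂‖) = 1.070451, sign → tz>0 ⇒ λ=+1.070451
r₁ = λ·B[:,0] = (+0.84936,-0.24890,-0.46543); r₂ = λ·B[:,1] = (+0.28040,+0.95988,-0.00163)
r₃ = r₁×r₂ = (+0.44717,-0.12912,+0.88508); SVD([r₁ r₂ r₃]) → R = UVᵀ:
  R  [+0.84936 +0.28040 +0.44717]
  R  [-0.24890 +0.95988 -0.12912]
  R  [-0.46543 -0.00163 +0.88508]
t = (-0.13519, +0.07644, +1.07045) m
tr R = 2.694329; θ = arccos((tr R − 1)/2) = 0.560171 rad = 32.095°
axis k = ((R−Rᵀ)₃₂, (R−Rᵀ)₁₃, (R−Rᵀ)₂₁) / (2 sinθ) = (+0.119973, +0.858787, -0.498087)
rvec = θ·k = (+0.067205, +0.481068, -0.279014)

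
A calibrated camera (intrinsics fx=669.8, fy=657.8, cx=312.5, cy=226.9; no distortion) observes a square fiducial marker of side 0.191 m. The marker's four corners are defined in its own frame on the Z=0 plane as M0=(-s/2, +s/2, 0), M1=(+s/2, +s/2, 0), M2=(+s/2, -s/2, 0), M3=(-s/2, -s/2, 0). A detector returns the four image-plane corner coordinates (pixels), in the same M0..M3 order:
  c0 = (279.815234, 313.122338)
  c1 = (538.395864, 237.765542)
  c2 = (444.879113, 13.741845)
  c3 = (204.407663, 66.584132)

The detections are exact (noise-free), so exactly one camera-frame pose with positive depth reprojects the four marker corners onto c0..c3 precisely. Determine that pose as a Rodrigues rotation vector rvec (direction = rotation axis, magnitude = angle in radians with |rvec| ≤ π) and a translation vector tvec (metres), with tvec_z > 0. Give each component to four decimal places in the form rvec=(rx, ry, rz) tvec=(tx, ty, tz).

Intrinsics K: fx=669.8, fy=657.8, cx=312.5, cy=226.9
Marker side s = 0.191 m; corners in marker frame (Z=0):
  M0 = (-0.0955, +0.0955, 0)
  M1 = (+0.0955, +0.0955, 0)
  M2 = (+0.0955, -0.0955, 0)
  M3 = (-0.0955, -0.0955, 0)
Detected image corners:
  c0 = (279.815234, 313.122338) px
  c1 = (538.395864, 237.765542) px
  c2 = (444.879113, 13.741845) px
  c3 = (204.407663, 66.584132) px
Planar DLT: solve 8×8 A·h = b for H (H[2,2]=1):
  H  [+1437.65644 +259.26285 +369.18134]
  H  [-275.33877 +1150.38931 +151.03679]
  H  [+0.36393 -0.50316 +1.00000]
B = K⁻¹H; ‖b₁‖=2.082176, ‖b₂‖=2.082176; λ = 2/(‖b₁‖+‖b₂‖) = 0.480267, sign → tz>0 ⇒ λ=+0.480267
r₁ = λ·B[:,0] = (+0.94930,-0.26132,+0.17478); r₂ = λ·B[:,1] = (+0.29864,+0.92327,-0.24165)
r₃ = r₁×r₂ = (-0.09822,+0.28159,+0.95449); SVD([r₁ r₂ r₃]) → R = UVᵀ:
  R  [+0.94930 +0.29864 -0.09822]
  R  [-0.26132 +0.92327 +0.28159]
  R  [+0.17478 -0.24165 +0.95449]
t = (+0.04064, -0.05539, +0.48027) m
tr R = 2.827055; θ = arccos((tr R − 1)/2) = 0.418923 rad = 24.003°
axis k = ((R−Rᵀ)₃₂, (R−Rᵀ)₁₃, (R−Rᵀ)₂₁) / (2 sinθ) = (-0.643158, -0.335571, -0.688288)
rvec = θ·k = (-0.269433, -0.140578, -0.288339)

rvec=(-0.2694, -0.1406, -0.2883) tvec=(0.0406, -0.0554, 0.4803)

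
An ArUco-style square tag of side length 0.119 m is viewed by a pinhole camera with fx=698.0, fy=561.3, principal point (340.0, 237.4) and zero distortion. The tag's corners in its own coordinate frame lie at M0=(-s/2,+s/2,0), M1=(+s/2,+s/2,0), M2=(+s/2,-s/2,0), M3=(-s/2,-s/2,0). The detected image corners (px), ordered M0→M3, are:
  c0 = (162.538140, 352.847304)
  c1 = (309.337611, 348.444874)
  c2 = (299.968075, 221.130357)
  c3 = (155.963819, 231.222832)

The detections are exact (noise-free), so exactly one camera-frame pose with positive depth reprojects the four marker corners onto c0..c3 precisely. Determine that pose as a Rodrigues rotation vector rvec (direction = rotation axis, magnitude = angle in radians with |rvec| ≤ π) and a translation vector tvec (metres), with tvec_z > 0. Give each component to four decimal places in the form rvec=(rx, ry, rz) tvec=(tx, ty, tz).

Intrinsics K: fx=698.0, fy=561.3, cx=340.0, cy=237.4
Marker side s = 0.119 m; corners in marker frame (Z=0):
  M0 = (-0.0595, +0.0595, 0)
  M1 = (+0.0595, +0.0595, 0)
  M2 = (+0.0595, -0.0595, 0)
  M3 = (-0.0595, -0.0595, 0)
Detected image corners:
  c0 = (162.538140, 352.847304) px
  c1 = (309.337611, 348.444874) px
  c2 = (299.968075, 221.130357) px
  c3 = (155.963819, 231.222832) px
Planar DLT: solve 8×8 A·h = b for H (H[2,2]=1):
  H  [+1130.76987 +34.23483 +230.22169]
  H  [-174.24834 +1005.01560 +287.97737]
  H  [-0.39231 -0.14004 +1.00000]
B = K⁻¹H; ‖b₁‖=1.858738, ‖b₂‖=1.858738; λ = 2/(‖b₁‖+‖b₂‖) = 0.537999, sign → tz>0 ⇒ λ=+0.537999
r₁ = λ·B[:,0] = (+0.97438,-0.07775,-0.21106); r₂ = λ·B[:,1] = (+0.06309,+0.99516,-0.07534)
r₃ = r₁×r₂ = (+0.21590,+0.06009,+0.97456); SVD([r₁ r₂ r₃]) → R = UVᵀ:
  R  [+0.97438 +0.06309 +0.21590]
  R  [-0.07775 +0.99516 +0.06009]
  R  [-0.21106 -0.07534 +0.97456]
t = (-0.08461, +0.04848, +0.53800) m
tr R = 2.944101; θ = arccos((tr R − 1)/2) = 0.236984 rad = 13.578°
axis k = ((R−Rᵀ)₃₂, (R−Rᵀ)₁₃, (R−Rᵀ)₂₁) / (2 sinθ) = (-0.288440, +0.909308, -0.299936)
rvec = θ·k = (-0.068355, +0.215491, -0.071080)

rvec=(-0.0684, 0.2155, -0.0711) tvec=(-0.0846, 0.0485, 0.5380)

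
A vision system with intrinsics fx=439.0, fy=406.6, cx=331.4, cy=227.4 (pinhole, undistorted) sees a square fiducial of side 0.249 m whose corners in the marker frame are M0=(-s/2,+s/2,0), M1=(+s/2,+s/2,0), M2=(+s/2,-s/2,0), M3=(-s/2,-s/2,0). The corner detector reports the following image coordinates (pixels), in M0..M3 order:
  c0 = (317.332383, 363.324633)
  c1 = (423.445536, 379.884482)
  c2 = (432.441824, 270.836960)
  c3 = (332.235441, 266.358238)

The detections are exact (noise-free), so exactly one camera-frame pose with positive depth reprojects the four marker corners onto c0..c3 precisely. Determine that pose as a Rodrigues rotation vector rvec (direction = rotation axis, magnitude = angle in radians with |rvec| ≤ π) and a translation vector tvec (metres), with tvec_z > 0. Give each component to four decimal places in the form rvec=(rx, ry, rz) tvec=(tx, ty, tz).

Intrinsics K: fx=439.0, fy=406.6, cx=331.4, cy=227.4
Marker side s = 0.249 m; corners in marker frame (Z=0):
  M0 = (-0.1245, +0.1245, 0)
  M1 = (+0.1245, +0.1245, 0)
  M2 = (+0.1245, -0.1245, 0)
  M3 = (-0.1245, -0.1245, 0)
Detected image corners:
  c0 = (317.332383, 363.324633) px
  c1 = (423.445536, 379.884482) px
  c2 = (432.441824, 270.836960) px
  c3 = (332.235441, 266.358238) px
Planar DLT: solve 8×8 A·h = b for H (H[2,2]=1):
  H  [+247.41277 -154.47315 +373.73260]
  H  [-100.18602 +322.33778 +318.00841]
  H  [-0.44231 -0.28119 +1.00000]
B = K⁻¹H; ‖b₁‖=1.000552, ‖b₂‖=1.000552; λ = 2/(‖b₁‖+‖b₂‖) = 0.999448, sign → tz>0 ⇒ λ=+0.999448
r₁ = λ·B[:,0] = (+0.89698,+0.00097,-0.44206); r₂ = λ·B[:,1] = (-0.13953,+0.94950,-0.28103)
r₃ = r₁×r₂ = (+0.41947,+0.31376,+0.85182); SVD([r₁ r₂ r₃]) → R = UVᵀ:
  R  [+0.89698 -0.13953 +0.41947]
  R  [+0.00097 +0.94950 +0.31376]
  R  [-0.44206 -0.28103 +0.85182]
t = (+0.09638, +0.22272, +0.99945) m
tr R = 2.698306; θ = arccos((tr R − 1)/2) = 0.556417 rad = 31.880°
axis k = ((R−Rᵀ)₃₂, (R−Rᵀ)₁₃, (R−Rᵀ)₂₁) / (2 sinθ) = (-0.563098, +0.815615, +0.133011)
rvec = θ·k = (-0.313317, +0.453822, +0.074010)

rvec=(-0.3133, 0.4538, 0.0740) tvec=(0.0964, 0.2227, 0.9994)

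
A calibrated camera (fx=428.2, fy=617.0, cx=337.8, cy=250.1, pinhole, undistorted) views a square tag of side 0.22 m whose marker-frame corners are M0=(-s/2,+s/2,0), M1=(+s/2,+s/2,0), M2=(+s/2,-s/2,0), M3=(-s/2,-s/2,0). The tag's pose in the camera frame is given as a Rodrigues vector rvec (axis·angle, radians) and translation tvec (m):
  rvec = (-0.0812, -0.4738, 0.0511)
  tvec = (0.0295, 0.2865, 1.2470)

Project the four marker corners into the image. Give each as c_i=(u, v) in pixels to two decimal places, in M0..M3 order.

Intrinsics K: fx=428.2, fy=617.0, cx=337.8, cy=250.1
Marker side s = 0.22 m; corners in marker frame (Z=0):
  M0 = (-0.1100, +0.1100, 0)
  M1 = (+0.1100, +0.1100, 0)
  M2 = (+0.1100, -0.1100, 0)
  M3 = (-0.1100, -0.1100, 0)
rvec = (-0.0812, -0.4738, 0.0511), |rvec| = θ = 0.48342 rad = 27.698°
Rodrigues: sinθ=0.46481, 1−cosθ=0.11459; R = I + sinθ·[k]× + (1−cosθ)·[k]×²:
    [+0.88865 -0.03027 -0.45760]
    [+0.06800 +0.99549 +0.06620]
    [+0.45353 -0.08995 +0.88669]
t = (0.0295, 0.2865, 1.2470) m
M0: Pc = R·M0+t = (-0.07158, +0.38852, +1.18722); u = 428.2·(-0.07158)/1.18722 + 337.8 = 311.9827, v = 617.0·(+0.38852)/1.18722 + 250.1 = 452.0167
M1: Pc = R·M1+t = (+0.12392, +0.40348, +1.28699); u = 428.2·(+0.12392)/1.28699 + 337.8 = 379.0303, v = 617.0·(+0.40348)/1.28699 + 250.1 = 443.5346
M2: Pc = R·M2+t = (+0.13058, +0.18448, +1.30678); u = 428.2·(+0.13058)/1.30678 + 337.8 = 380.5880, v = 617.0·(+0.18448)/1.30678 + 250.1 = 337.2008
M3: Pc = R·M3+t = (-0.06492, +0.16952, +1.20701); u = 428.2·(-0.06492)/1.20701 + 337.8 = 314.7683, v = 617.0·(+0.16952)/1.20701 + 250.1 = 336.7539

c0=(311.98, 452.02) c1=(379.03, 443.53) c2=(380.59, 337.20) c3=(314.77, 336.75)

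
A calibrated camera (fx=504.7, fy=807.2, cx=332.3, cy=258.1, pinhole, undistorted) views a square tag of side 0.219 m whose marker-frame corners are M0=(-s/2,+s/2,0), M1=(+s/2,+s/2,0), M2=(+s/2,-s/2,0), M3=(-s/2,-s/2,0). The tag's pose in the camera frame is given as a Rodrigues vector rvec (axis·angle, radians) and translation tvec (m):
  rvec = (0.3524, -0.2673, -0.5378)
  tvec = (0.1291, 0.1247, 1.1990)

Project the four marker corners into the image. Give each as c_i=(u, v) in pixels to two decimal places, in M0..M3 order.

Intrinsics K: fx=504.7, fy=807.2, cx=332.3, cy=258.1
Marker side s = 0.219 m; corners in marker frame (Z=0):
  M0 = (-0.1095, +0.1095, 0)
  M1 = (+0.1095, +0.1095, 0)
  M2 = (+0.1095, -0.1095, 0)
  M3 = (-0.1095, -0.1095, 0)
rvec = (0.3524, -0.2673, -0.5378), |rvec| = θ = 0.69632 rad = 39.896°
Rodrigues: sinθ=0.64140, 1−cosθ=0.23279; R = I + sinθ·[k]× + (1−cosθ)·[k]×²:
    [+0.82683 +0.45016 -0.33721]
    [-0.54061 +0.80151 -0.25559]
    [+0.15522 +0.39362 +0.90607]
t = (0.1291, 0.1247, 1.1990) m
M0: Pc = R·M0+t = (+0.08785, +0.27166, +1.22510); u = 504.7·(+0.08785)/1.22510 + 332.3 = 368.4928, v = 807.2·(+0.27166)/1.22510 + 258.1 = 437.0933
M1: Pc = R·M1+t = (+0.26893, +0.15327, +1.25910); u = 504.7·(+0.26893)/1.25910 + 332.3 = 440.0985, v = 807.2·(+0.15327)/1.25910 + 258.1 = 356.3597
M2: Pc = R·M2+t = (+0.17035, -0.02226, +1.17290); u = 504.7·(+0.17035)/1.17290 + 332.3 = 405.6003, v = 807.2·(-0.02226)/1.17290 + 258.1 = 242.7791
M3: Pc = R·M3+t = (-0.01073, +0.09613, +1.13890); u = 504.7·(-0.01073)/1.13890 + 332.3 = 327.5450, v = 807.2·(+0.09613)/1.13890 + 258.1 = 326.2332

c0=(368.49, 437.09) c1=(440.10, 356.36) c2=(405.60, 242.78) c3=(327.55, 326.23)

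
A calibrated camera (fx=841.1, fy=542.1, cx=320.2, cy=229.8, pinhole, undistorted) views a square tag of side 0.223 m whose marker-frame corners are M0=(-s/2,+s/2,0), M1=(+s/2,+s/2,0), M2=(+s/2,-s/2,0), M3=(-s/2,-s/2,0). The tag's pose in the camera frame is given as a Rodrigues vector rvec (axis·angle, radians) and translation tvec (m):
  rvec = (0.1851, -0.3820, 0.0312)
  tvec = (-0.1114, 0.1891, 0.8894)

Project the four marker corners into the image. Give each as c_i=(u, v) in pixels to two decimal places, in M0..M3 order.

Intrinsics K: fx=841.1, fy=542.1, cx=320.2, cy=229.8
Marker side s = 0.223 m; corners in marker frame (Z=0):
  M0 = (-0.1115, +0.1115, 0)
  M1 = (+0.1115, +0.1115, 0)
  M2 = (+0.1115, -0.1115, 0)
  M3 = (-0.1115, -0.1115, 0)
rvec = (0.1851, -0.3820, 0.0312), |rvec| = θ = 0.42563 rad = 24.387°
Rodrigues: sinθ=0.41289, 1−cosθ=0.08922; R = I + sinθ·[k]× + (1−cosθ)·[k]×²:
    [+0.92765 -0.06509 -0.36773]
    [-0.00456 +0.98265 -0.18543]
    [+0.37341 +0.17369 +0.91126]
t = (-0.1114, 0.1891, 0.8894) m
M0: Pc = R·M0+t = (-0.22209, +0.29917, +0.86713); u = 841.1·(-0.22209)/0.86713 + 320.2 = 104.7762, v = 542.1·(+0.29917)/0.86713 + 229.8 = 416.8327
M1: Pc = R·M1+t = (-0.01522, +0.29816, +0.95040); u = 841.1·(-0.01522)/0.95040 + 320.2 = 306.7267, v = 542.1·(+0.29816)/0.95040 + 229.8 = 399.8658
M2: Pc = R·M2+t = (-0.00071, +0.07903, +0.91167); u = 841.1·(-0.00071)/0.91167 + 320.2 = 319.5458, v = 542.1·(+0.07903)/0.91167 + 229.8 = 276.7912
M3: Pc = R·M3+t = (-0.20758, +0.08004, +0.82840); u = 841.1·(-0.20758)/0.82840 + 320.2 = 109.4413, v = 542.1·(+0.08004)/0.82840 + 229.8 = 282.1798

c0=(104.78, 416.83) c1=(306.73, 399.87) c2=(319.55, 276.79) c3=(109.44, 282.18)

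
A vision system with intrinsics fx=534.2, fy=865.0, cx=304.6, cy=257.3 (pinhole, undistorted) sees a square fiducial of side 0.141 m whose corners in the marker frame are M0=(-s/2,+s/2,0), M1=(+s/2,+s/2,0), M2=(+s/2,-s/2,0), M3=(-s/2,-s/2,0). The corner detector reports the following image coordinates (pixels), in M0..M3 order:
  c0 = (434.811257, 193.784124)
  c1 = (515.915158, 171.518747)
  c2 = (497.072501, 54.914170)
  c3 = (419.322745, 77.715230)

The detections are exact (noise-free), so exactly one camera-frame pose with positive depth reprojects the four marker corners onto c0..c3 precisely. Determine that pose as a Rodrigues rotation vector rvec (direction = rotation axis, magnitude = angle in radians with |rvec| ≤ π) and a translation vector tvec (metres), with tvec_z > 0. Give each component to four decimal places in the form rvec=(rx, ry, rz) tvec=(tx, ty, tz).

Intrinsics K: fx=534.2, fy=865.0, cx=304.6, cy=257.3
Marker side s = 0.141 m; corners in marker frame (Z=0):
  M0 = (-0.0705, +0.0705, 0)
  M1 = (+0.0705, +0.0705, 0)
  M2 = (+0.0705, -0.0705, 0)
  M3 = (-0.0705, -0.0705, 0)
Detected image corners:
  c0 = (434.811257, 193.784124) px
  c1 = (515.915158, 171.518747) px
  c2 = (497.072501, 54.914170) px
  c3 = (419.322745, 77.715230) px
Planar DLT: solve 8×8 A·h = b for H (H[2,2]=1):
  H  [+522.45450 -9.35261 +466.36692]
  H  [-170.68063 +790.13022 +123.40111]
  H  [-0.08702 -0.28069 +1.00000]
B = K⁻¹H; ‖b₁‖=1.045463, ‖b₂‖=1.045463; λ = 2/(‖b₁‖+‖b₂‖) = 0.956514, sign → tz>0 ⇒ λ=+0.956514
r₁ = λ·B[:,0] = (+0.98295,-0.16398,-0.08324); r₂ = λ·B[:,1] = (+0.13634,+0.95359,-0.26849)
r₃ = r₁×r₂ = (+0.12340,+0.25256,+0.95968); SVD([r₁ r₂ r₃]) → R = UVᵀ:
  R  [+0.98295 +0.13634 +0.12340]
  R  [-0.16398 +0.95359 +0.25256]
  R  [-0.08324 -0.26849 +0.95968]
t = (+0.28965, -0.14806, +0.95651) m
tr R = 2.896212; θ = arccos((tr R − 1)/2) = 0.323571 rad = 18.539°
axis k = ((R−Rᵀ)₃₂, (R−Rᵀ)₁₃, (R−Rᵀ)₂₁) / (2 sinθ) = (-0.819368, +0.324954, -0.472272)
rvec = θ·k = (-0.265124, +0.105146, -0.152813)

rvec=(-0.2651, 0.1051, -0.1528) tvec=(0.2897, -0.1481, 0.9565)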